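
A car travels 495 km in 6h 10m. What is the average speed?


80.3 km/h

Distance: 495 km
Time: 6h 10m = 370 min = 370/60 = 37/6 hours
Speed = 495 ÷ (37/6) = 495 × 6 / 37 = 2970/37 ≈ 80.3 km/h


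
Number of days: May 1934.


Month: May (month 5)
May has 31 days

31 days


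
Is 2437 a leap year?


Rules: divisible by 4 AND (not by 100 OR by 400)
2437 ÷ 4 = 609 remainder 1 → not divisible by 4
Not divisible by 4 → not a leap year

No


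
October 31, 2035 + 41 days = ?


December 11, 2035

Start: October 31, 2035
Add 41 days
October 31 → November 1: 31 - 31 + 1 = 1 days (41 - 1 = 40 left)
November 1 → December 1: 30 - 1 + 1 = 30 days (40 - 30 = 10 left)
December 1 + 10 = December 11, 2035


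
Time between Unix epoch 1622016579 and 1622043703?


27124 seconds (7.5 hours / 0.31 days)

Difference = 1622043703 - 1622016579 = 27124 seconds
In hours: 27124 / 3600 ≈ 7.5
In days: 27124 / 86400 ≈ 0.31


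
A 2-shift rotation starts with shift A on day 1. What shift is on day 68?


Shift B

Shifts: A, B
Start: A (index 0)
Day 68: (0 + 68 - 1) mod 2
= 67 mod 2
= 1
Index 1 → shift B


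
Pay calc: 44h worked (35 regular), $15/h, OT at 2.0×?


Regular: 35h × $15 = $525.00
Overtime: 44 - 35 = 9h
OT pay: 9h × $15 × 2.0 = $270.00
Total = $525.00 + $270.00 = $795.00

$795.00


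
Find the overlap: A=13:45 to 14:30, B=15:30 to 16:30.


0 minutes

Meeting A: 825-870 (in minutes from midnight)
Meeting B: 930-990
Overlap start = max(825, 930) = 930
Overlap end = min(870, 990) = 870
Overlap = max(0, 870 - 930) = 0 min


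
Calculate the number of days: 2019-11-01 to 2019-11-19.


From November 1, 2019 to November 19, 2019
Same month: 19 - 1 = 18 days

18 days


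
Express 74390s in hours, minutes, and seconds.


20h 39m 50s

Hours: 74390 ÷ 3600 = 20 remainder 2390
Minutes: 2390 ÷ 60 = 39 remainder 50
Seconds: 50


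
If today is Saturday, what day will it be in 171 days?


Tuesday

Start: Saturday (index 5)
(5 + 171) mod 7
= 176 mod 7
= 1
Index 1 → Tuesday


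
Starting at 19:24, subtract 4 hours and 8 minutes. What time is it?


Start: 1164 minutes from midnight
Subtract: 248 minutes
Remaining: 1164 - 248 = 916
Hours: 15, Minutes: 16

15:16


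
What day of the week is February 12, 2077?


Friday

Zeller's congruence:
q=12, m=14, k=76, j=20
h = (12 + ⌊13×15/5⌋ + 76 + ⌊76/4⌋ + ⌊20/4⌋ - 2×20) mod 7
= (12 + 39 + 76 + 19 + 5 - 40) mod 7
= 111 mod 7 = 6
h=6 → Friday


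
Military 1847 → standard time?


6:47 PM

Hour: 18
18 - 12 = 6 → PM


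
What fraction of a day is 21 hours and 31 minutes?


0.8965 (89.65%)

Total minutes: 21×60 + 31 = 1291
Day = 24×60 = 1440 minutes
Fraction = 1291/1440 ≈ 0.8965
As a percentage: 1291/1440 × 100 ≈ 89.65%


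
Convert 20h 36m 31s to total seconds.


Hours: 20 × 3600 = 72000
Minutes: 36 × 60 = 2160
Seconds: 31
Total = 72000 + 2160 + 31 = 74191

74191 seconds


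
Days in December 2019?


Month: December (month 12)
December has 31 days

31 days


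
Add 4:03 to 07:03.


11:06

Start: 423 minutes from midnight
Add: 243 minutes
Total: 666 minutes
Hours: 666 ÷ 60 = 11 remainder 6


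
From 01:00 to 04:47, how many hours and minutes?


End time in minutes: 4×60 + 47 = 287
Start time in minutes: 1×60 + 0 = 60
Difference = 287 - 60 = 227 minutes
= 3 hours 47 minutes

3h 47m


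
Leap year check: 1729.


Rules: divisible by 4 AND (not by 100 OR by 400)
1729 ÷ 4 = 432 remainder 1 → not divisible by 4
Not divisible by 4 → not a leap year

No


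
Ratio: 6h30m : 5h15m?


Duration 1: 390 minutes
Duration 2: 315 minutes
Ratio = 390:315
GCD = 15
Simplified = 26:21
As a decimal: 26/21 ≈ 1.24

26:21 (1.24)


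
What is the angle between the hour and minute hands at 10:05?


Hour hand = 10×30 + 5×0.5 = 302.5°
Minute hand = 5×6 = 30°
Difference = |302.5 - 30| = 272.5°
Since > 180°: 360 - 272.5 = 87.5°

87.5°


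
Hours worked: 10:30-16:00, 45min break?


Total time = (16×60+0) - (10×60+30)
= 960 - 630 = 330 min
Minus break: 330 - 45 = 285 min
= 4h 45m

4h 45m (285 minutes)


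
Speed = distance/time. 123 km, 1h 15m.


98.4 km/h

Distance: 123 km
Time: 1h 15m = 75 min = 75/60 = 5/4 hours
Speed = 123 ÷ (5/4) = 123 × 4 / 5 = 492/5 = 98.4 km/h


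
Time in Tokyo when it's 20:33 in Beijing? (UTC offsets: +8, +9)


Time difference = UTC+9 - UTC+8 = +1 hours
New hour = (20 + 1) mod 24
= 21 mod 24 = 21
Minutes unchanged → 21:33

21:33


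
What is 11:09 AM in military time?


Input: 11:09 AM
AM hour stays: 11

11:09


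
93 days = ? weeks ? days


13 weeks 2 days

Weeks: 93 ÷ 7 = 13 remainder 2


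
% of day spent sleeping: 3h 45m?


15.6%

Time: 225 minutes
Day: 1440 minutes
Percentage = (225/1440) × 100 ≈ 15.6%


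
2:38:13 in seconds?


Hours: 2 × 3600 = 7200
Minutes: 38 × 60 = 2280
Seconds: 13
Total = 7200 + 2280 + 13 = 9493

9493 seconds


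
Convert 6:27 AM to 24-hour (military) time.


Input: 6:27 AM
AM hour stays: 6

06:27


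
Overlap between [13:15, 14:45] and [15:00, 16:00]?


Meeting A: 795-885 (in minutes from midnight)
Meeting B: 900-960
Overlap start = max(795, 900) = 900
Overlap end = min(885, 960) = 885
Overlap = max(0, 885 - 900) = 0 min

0 minutes


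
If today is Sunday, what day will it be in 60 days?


Thursday

Start: Sunday (index 6)
(6 + 60) mod 7
= 66 mod 7
= 3
Index 3 → Thursday


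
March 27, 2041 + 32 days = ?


April 28, 2041

Start: March 27, 2041
Add 32 days
March 27 → April 1: 31 - 27 + 1 = 5 days (32 - 5 = 27 left)
April 1 + 27 = April 28, 2041


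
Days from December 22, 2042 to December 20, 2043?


From December 22, 2042 to December 20, 2043
Rest of December 2042: 31 - 22 = 9
Full months: January 31, February 2043 28, March 31, April 30, May 31, June 30, July 31, August 31, September 30, October 31, November 30
Days into December 2043: 20
Total = 9 + 31 + 28 + 31 + 30 + 31 + 30 + 31 + 31 + 30 + 31 + 30 + 20 = 363 days

363 days


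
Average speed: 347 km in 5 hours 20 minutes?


Distance: 347 km
Time: 5h 20m = 320 min = 320/60 = 16/3 hours
Speed = 347 ÷ (16/3) = 347 × 3 / 16 = 1041/16 ≈ 65.1 km/h

65.1 km/h


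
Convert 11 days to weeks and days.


Weeks: 11 ÷ 7 = 1 remainder 4

1 weeks 4 days


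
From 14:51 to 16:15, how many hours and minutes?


End time in minutes: 16×60 + 15 = 975
Start time in minutes: 14×60 + 51 = 891
Difference = 975 - 891 = 84 minutes
= 1 hours 24 minutes

1h 24m


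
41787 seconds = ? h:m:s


Hours: 41787 ÷ 3600 = 11 remainder 2187
Minutes: 2187 ÷ 60 = 36 remainder 27
Seconds: 27

11h 36m 27s


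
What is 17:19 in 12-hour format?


5:19 PM

Hour: 17
17 - 12 = 5 → PM


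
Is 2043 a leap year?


No

Rules: divisible by 4 AND (not by 100 OR by 400)
2043 ÷ 4 = 510 remainder 3 → not divisible by 4
Not divisible by 4 → not a leap year


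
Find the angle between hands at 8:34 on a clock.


Hour hand = 8×30 + 34×0.5 = 257.0°
Minute hand = 34×6 = 204°
Difference = |257.0 - 204| = 53.0°

53.0°


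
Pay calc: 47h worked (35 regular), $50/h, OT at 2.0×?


Regular: 35h × $50 = $1750.00
Overtime: 47 - 35 = 12h
OT pay: 12h × $50 × 2.0 = $1200.00
Total = $1750.00 + $1200.00 = $2950.00

$2950.00


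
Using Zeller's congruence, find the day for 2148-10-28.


Monday

Zeller's congruence:
q=28, m=10, k=48, j=21
h = (28 + ⌊13×11/5⌋ + 48 + ⌊48/4⌋ + ⌊21/4⌋ - 2×21) mod 7
= (28 + 28 + 48 + 12 + 5 - 42) mod 7
= 79 mod 7 = 2
h=2 → Monday


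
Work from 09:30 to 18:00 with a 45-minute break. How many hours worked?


7h 45m (465 minutes)

Total time = (18×60+0) - (9×60+30)
= 1080 - 570 = 510 min
Minus break: 510 - 45 = 465 min
= 7h 45m


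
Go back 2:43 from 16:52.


14:09

Start: 1012 minutes from midnight
Subtract: 163 minutes
Remaining: 1012 - 163 = 849
Hours: 14, Minutes: 9


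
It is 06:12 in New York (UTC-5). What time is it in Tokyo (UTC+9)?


20:12

Time difference = UTC+9 - UTC-5 = +14 hours
New hour = (6 + 14) mod 24
= 20 mod 24 = 20
Minutes unchanged → 20:12


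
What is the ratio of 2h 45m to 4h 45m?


11:19 (0.58)

Duration 1: 165 minutes
Duration 2: 285 minutes
Ratio = 165:285
GCD = 15
Simplified = 11:19
As a decimal: 11/19 ≈ 0.58


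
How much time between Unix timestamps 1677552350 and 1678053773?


Difference = 1678053773 - 1677552350 = 501423 seconds
In hours: 501423 / 3600 ≈ 139.3
In days: 501423 / 86400 ≈ 5.80

501423 seconds (139.3 hours / 5.80 days)


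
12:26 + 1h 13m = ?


Start: 746 minutes from midnight
Add: 73 minutes
Total: 819 minutes
Hours: 819 ÷ 60 = 13 remainder 39

13:39


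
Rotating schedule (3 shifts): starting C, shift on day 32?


Shifts: A, B, C
Start: C (index 2)
Day 32: (2 + 32 - 1) mod 3
= 33 mod 3
= 0
Index 0 → shift A

Shift A


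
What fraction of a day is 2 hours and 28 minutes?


0.1028 (10.28%)

Total minutes: 2×60 + 28 = 148
Day = 24×60 = 1440 minutes
Fraction = 148/1440 ≈ 0.1028
As a percentage: 148/1440 × 100 ≈ 10.28%


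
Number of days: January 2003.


31 days

Month: January (month 1)
January has 31 days


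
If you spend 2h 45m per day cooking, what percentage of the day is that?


Time: 165 minutes
Day: 1440 minutes
Percentage = (165/1440) × 100 ≈ 11.5%

11.5%


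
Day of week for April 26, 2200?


Zeller's congruence:
q=26, m=4, k=0, j=22
h = (26 + ⌊13×5/5⌋ + 0 + ⌊0/4⌋ + ⌊22/4⌋ - 2×22) mod 7
= (26 + 13 + 0 + 0 + 5 - 44) mod 7
= 0 mod 7 = 0
h=0 → Saturday

Saturday


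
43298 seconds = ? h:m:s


12h 1m 38s

Hours: 43298 ÷ 3600 = 12 remainder 98
Minutes: 98 ÷ 60 = 1 remainder 38
Seconds: 38


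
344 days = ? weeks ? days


Weeks: 344 ÷ 7 = 49 remainder 1

49 weeks 1 days


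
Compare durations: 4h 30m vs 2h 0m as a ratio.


9:4 (2.25)

Duration 1: 270 minutes
Duration 2: 120 minutes
Ratio = 270:120
GCD = 30
Simplified = 9:4
As a decimal: 9/4 = 2.25


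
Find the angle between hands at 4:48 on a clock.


Hour hand = 4×30 + 48×0.5 = 144.0°
Minute hand = 48×6 = 288°
Difference = |144.0 - 288| = 144.0°

144.0°


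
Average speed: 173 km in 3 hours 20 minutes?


Distance: 173 km
Time: 3h 20m = 200 min = 200/60 = 10/3 hours
Speed = 173 ÷ (10/3) = 173 × 3 / 10 = 519/10 = 51.9 km/h

51.9 km/h


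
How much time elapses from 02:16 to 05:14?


2h 58m

End time in minutes: 5×60 + 14 = 314
Start time in minutes: 2×60 + 16 = 136
Difference = 314 - 136 = 178 minutes
= 2 hours 58 minutes


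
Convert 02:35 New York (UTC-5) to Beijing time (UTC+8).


15:35

Time difference = UTC+8 - UTC-5 = +13 hours
New hour = (2 + 13) mod 24
= 15 mod 24 = 15
Minutes unchanged → 15:35


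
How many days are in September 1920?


30 days

Month: September (month 9)
September has 30 days


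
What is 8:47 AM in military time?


08:47

Input: 8:47 AM
AM hour stays: 8


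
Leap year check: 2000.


Yes

Rules: divisible by 4 AND (not by 100 OR by 400)
2000 ÷ 4 = 500 exactly → divisible by 4
2000 ÷ 100 = 20 exactly → divisible by 100
2000 ÷ 400 = 5 exactly → divisible by 400
Divisible by 400 → leap year


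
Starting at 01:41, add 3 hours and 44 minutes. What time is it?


Start: 101 minutes from midnight
Add: 224 minutes
Total: 325 minutes
Hours: 325 ÷ 60 = 5 remainder 25

05:25


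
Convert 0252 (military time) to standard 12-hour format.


2:52 AM

Hour: 2
2 < 12 → AM


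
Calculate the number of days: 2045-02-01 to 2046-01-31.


364 days

From February 1, 2045 to January 31, 2046
Rest of February 2045: 28 - 1 = 27
Full months: March 31, April 30, May 31, June 30, July 31, August 31, September 30, October 31, November 30, December 31
Days into January 2046: 31
Total = 27 + 31 + 30 + 31 + 30 + 31 + 31 + 30 + 31 + 30 + 31 + 31 = 364 days


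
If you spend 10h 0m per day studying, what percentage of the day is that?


41.7%

Time: 600 minutes
Day: 1440 minutes
Percentage = (600/1440) × 100 ≈ 41.7%


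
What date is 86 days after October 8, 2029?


January 2, 2030

Start: October 8, 2029
Add 86 days
October 8 → November 1: 31 - 8 + 1 = 24 days (86 - 24 = 62 left)
November 1 → December 1: 30 - 1 + 1 = 30 days (62 - 30 = 32 left)
December 1 → January 1: 31 - 1 + 1 = 31 days (32 - 31 = 1 left)
January 1 + 1 = January 2, 2030


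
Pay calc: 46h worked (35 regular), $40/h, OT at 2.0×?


Regular: 35h × $40 = $1400.00
Overtime: 46 - 35 = 11h
OT pay: 11h × $40 × 2.0 = $880.00
Total = $1400.00 + $880.00 = $2280.00

$2280.00


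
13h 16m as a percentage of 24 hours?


0.5528 (55.28%)

Total minutes: 13×60 + 16 = 796
Day = 24×60 = 1440 minutes
Fraction = 796/1440 ≈ 0.5528
As a percentage: 796/1440 × 100 ≈ 55.28%


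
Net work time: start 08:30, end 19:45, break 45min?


10h 30m (630 minutes)

Total time = (19×60+45) - (8×60+30)
= 1185 - 510 = 675 min
Minus break: 675 - 45 = 630 min
= 10h 30m


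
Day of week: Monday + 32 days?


Start: Monday (index 0)
(0 + 32) mod 7
= 32 mod 7
= 4
Index 4 → Friday

Friday


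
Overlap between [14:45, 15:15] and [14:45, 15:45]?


30 minutes

Meeting A: 885-915 (in minutes from midnight)
Meeting B: 885-945
Overlap start = max(885, 885) = 885
Overlap end = min(915, 945) = 915
Overlap = max(0, 915 - 885) = 30 min


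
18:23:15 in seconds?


66195 seconds

Hours: 18 × 3600 = 64800
Minutes: 23 × 60 = 1380
Seconds: 15
Total = 64800 + 1380 + 15 = 66195


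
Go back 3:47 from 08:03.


Start: 483 minutes from midnight
Subtract: 227 minutes
Remaining: 483 - 227 = 256
Hours: 4, Minutes: 16

04:16


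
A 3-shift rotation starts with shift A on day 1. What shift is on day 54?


Shift C

Shifts: A, B, C
Start: A (index 0)
Day 54: (0 + 54 - 1) mod 3
= 53 mod 3
= 2
Index 2 → shift C


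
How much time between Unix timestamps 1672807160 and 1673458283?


Difference = 1673458283 - 1672807160 = 651123 seconds
In hours: 651123 / 3600 ≈ 180.9
In days: 651123 / 86400 ≈ 7.54

651123 seconds (180.9 hours / 7.54 days)


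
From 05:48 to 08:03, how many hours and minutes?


End time in minutes: 8×60 + 3 = 483
Start time in minutes: 5×60 + 48 = 348
Difference = 483 - 348 = 135 minutes
= 2 hours 15 minutes

2h 15m


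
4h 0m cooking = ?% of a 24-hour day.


16.7%

Time: 240 minutes
Day: 1440 minutes
Percentage = (240/1440) × 100 ≈ 16.7%


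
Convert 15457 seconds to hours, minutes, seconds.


4h 17m 37s

Hours: 15457 ÷ 3600 = 4 remainder 1057
Minutes: 1057 ÷ 60 = 17 remainder 37
Seconds: 37


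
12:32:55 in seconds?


Hours: 12 × 3600 = 43200
Minutes: 32 × 60 = 1920
Seconds: 55
Total = 43200 + 1920 + 55 = 45175

45175 seconds


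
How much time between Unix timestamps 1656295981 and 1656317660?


Difference = 1656317660 - 1656295981 = 21679 seconds
In hours: 21679 / 3600 ≈ 6.0
In days: 21679 / 86400 ≈ 0.25

21679 seconds (6.0 hours / 0.25 days)


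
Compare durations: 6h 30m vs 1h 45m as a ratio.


26:7 (3.71)

Duration 1: 390 minutes
Duration 2: 105 minutes
Ratio = 390:105
GCD = 15
Simplified = 26:7
As a decimal: 26/7 ≈ 3.71


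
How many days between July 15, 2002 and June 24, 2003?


344 days

From July 15, 2002 to June 24, 2003
Rest of July 2002: 31 - 15 = 16
Full months: August 31, September 30, October 31, November 30, December 31, January 31, February 2003 28, March 31, April 30, May 31
Days into June 2003: 24
Total = 16 + 31 + 30 + 31 + 30 + 31 + 31 + 28 + 31 + 30 + 31 + 24 = 344 days


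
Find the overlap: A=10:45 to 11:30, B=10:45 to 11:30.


Meeting A: 645-690 (in minutes from midnight)
Meeting B: 645-690
Overlap start = max(645, 645) = 645
Overlap end = min(690, 690) = 690
Overlap = max(0, 690 - 645) = 45 min

45 minutes


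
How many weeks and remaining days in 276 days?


Weeks: 276 ÷ 7 = 39 remainder 3

39 weeks 3 days


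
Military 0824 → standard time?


Hour: 8
8 < 12 → AM

8:24 AM


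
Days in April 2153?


Month: April (month 4)
April has 30 days

30 days


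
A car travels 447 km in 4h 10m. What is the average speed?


107.3 km/h

Distance: 447 km
Time: 4h 10m = 250 min = 250/60 = 25/6 hours
Speed = 447 ÷ (25/6) = 447 × 6 / 25 = 2682/25 ≈ 107.3 km/h


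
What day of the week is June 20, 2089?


Zeller's congruence:
q=20, m=6, k=89, j=20
h = (20 + ⌊13×7/5⌋ + 89 + ⌊89/4⌋ + ⌊20/4⌋ - 2×20) mod 7
= (20 + 18 + 89 + 22 + 5 - 40) mod 7
= 114 mod 7 = 2
h=2 → Monday

Monday


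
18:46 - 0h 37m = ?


Start: 1126 minutes from midnight
Subtract: 37 minutes
Remaining: 1126 - 37 = 1089
Hours: 18, Minutes: 9

18:09


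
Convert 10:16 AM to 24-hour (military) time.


Input: 10:16 AM
AM hour stays: 10

10:16


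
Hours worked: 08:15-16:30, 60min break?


7h 15m (435 minutes)

Total time = (16×60+30) - (8×60+15)
= 990 - 495 = 495 min
Minus break: 495 - 60 = 435 min
= 7h 15m


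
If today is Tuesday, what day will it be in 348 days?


Start: Tuesday (index 1)
(1 + 348) mod 7
= 349 mod 7
= 6
Index 6 → Sunday

Sunday


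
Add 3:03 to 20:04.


Start: 1204 minutes from midnight
Add: 183 minutes
Total: 1387 minutes
Hours: 1387 ÷ 60 = 23 remainder 7

23:07


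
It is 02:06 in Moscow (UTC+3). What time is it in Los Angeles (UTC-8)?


Time difference = UTC-8 - UTC+3 = -11 hours
New hour = (2 -11) mod 24
= -9 mod 24 = 15
Minutes unchanged → 15:06; -9 < 0 → previous day

15:06 (previous day)


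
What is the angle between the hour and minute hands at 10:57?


13.5°

Hour hand = 10×30 + 57×0.5 = 328.5°
Minute hand = 57×6 = 342°
Difference = |328.5 - 342| = 13.5°


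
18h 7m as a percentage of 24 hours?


Total minutes: 18×60 + 7 = 1087
Day = 24×60 = 1440 minutes
Fraction = 1087/1440 ≈ 0.7549
As a percentage: 1087/1440 × 100 ≈ 75.49%

0.7549 (75.49%)


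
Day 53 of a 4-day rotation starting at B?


Shift B

Shifts: A, B, C, D
Start: B (index 1)
Day 53: (1 + 53 - 1) mod 4
= 53 mod 4
= 1
Index 1 → shift B


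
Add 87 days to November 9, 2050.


February 4, 2051

Start: November 9, 2050
Add 87 days
November 9 → December 1: 30 - 9 + 1 = 22 days (87 - 22 = 65 left)
December 1 → January 1: 31 - 1 + 1 = 31 days (65 - 31 = 34 left)
January 1 → February 1: 31 - 1 + 1 = 31 days (34 - 31 = 3 left)
February 1 + 3 = February 4, 2051


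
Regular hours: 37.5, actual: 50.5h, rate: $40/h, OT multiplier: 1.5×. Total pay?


Regular: 37.5h × $40 = $1500.00
Overtime: 50.5 - 37.5 = 13.0h
OT pay: 13.0h × $40 × 1.5 = $780.00
Total = $1500.00 + $780.00 = $2280.00

$2280.00


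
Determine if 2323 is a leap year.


No

Rules: divisible by 4 AND (not by 100 OR by 400)
2323 ÷ 4 = 580 remainder 3 → not divisible by 4
Not divisible by 4 → not a leap year


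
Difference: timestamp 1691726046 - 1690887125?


Difference = 1691726046 - 1690887125 = 838921 seconds
In hours: 838921 / 3600 ≈ 233.0
In days: 838921 / 86400 ≈ 9.71

838921 seconds (233.0 hours / 9.71 days)


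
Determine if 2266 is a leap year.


Rules: divisible by 4 AND (not by 100 OR by 400)
2266 ÷ 4 = 566 remainder 2 → not divisible by 4
Not divisible by 4 → not a leap year

No


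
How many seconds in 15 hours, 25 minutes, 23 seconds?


55523 seconds

Hours: 15 × 3600 = 54000
Minutes: 25 × 60 = 1500
Seconds: 23
Total = 54000 + 1500 + 23 = 55523


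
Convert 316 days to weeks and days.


45 weeks 1 days

Weeks: 316 ÷ 7 = 45 remainder 1


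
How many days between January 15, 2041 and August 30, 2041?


227 days

From January 15, 2041 to August 30, 2041
Rest of January 2041: 31 - 15 = 16
Full months: February 2041 28, March 31, April 30, May 31, June 30, July 31
Days into August 2041: 30
Total = 16 + 28 + 31 + 30 + 31 + 30 + 31 + 30 = 227 days


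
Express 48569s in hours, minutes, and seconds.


13h 29m 29s

Hours: 48569 ÷ 3600 = 13 remainder 1769
Minutes: 1769 ÷ 60 = 29 remainder 29
Seconds: 29


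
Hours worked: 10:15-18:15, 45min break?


Total time = (18×60+15) - (10×60+15)
= 1095 - 615 = 480 min
Minus break: 480 - 45 = 435 min
= 7h 15m

7h 15m (435 minutes)


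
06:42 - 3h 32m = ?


03:10

Start: 402 minutes from midnight
Subtract: 212 minutes
Remaining: 402 - 212 = 190
Hours: 3, Minutes: 10


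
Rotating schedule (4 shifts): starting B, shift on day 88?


Shifts: A, B, C, D
Start: B (index 1)
Day 88: (1 + 88 - 1) mod 4
= 88 mod 4
= 0
Index 0 → shift A

Shift A


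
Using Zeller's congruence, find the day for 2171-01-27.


Sunday

Zeller's congruence:
q=27, m=13, k=70, j=21
h = (27 + ⌊13×14/5⌋ + 70 + ⌊70/4⌋ + ⌊21/4⌋ - 2×21) mod 7
= (27 + 36 + 70 + 17 + 5 - 42) mod 7
= 113 mod 7 = 1
h=1 → Sunday


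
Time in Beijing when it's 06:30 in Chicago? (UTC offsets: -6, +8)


Time difference = UTC+8 - UTC-6 = +14 hours
New hour = (6 + 14) mod 24
= 20 mod 24 = 20
Minutes unchanged → 20:30

20:30


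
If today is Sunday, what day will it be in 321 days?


Saturday

Start: Sunday (index 6)
(6 + 321) mod 7
= 327 mod 7
= 5
Index 5 → Saturday


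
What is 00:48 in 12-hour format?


Hour: 0
0 → 12 AM (midnight)

12:48 AM


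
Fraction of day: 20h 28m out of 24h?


Total minutes: 20×60 + 28 = 1228
Day = 24×60 = 1440 minutes
Fraction = 1228/1440 ≈ 0.8528
As a percentage: 1228/1440 × 100 ≈ 85.28%

0.8528 (85.28%)


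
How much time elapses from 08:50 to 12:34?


End time in minutes: 12×60 + 34 = 754
Start time in minutes: 8×60 + 50 = 530
Difference = 754 - 530 = 224 minutes
= 3 hours 44 minutes

3h 44m


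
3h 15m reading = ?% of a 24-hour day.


Time: 195 minutes
Day: 1440 minutes
Percentage = (195/1440) × 100 ≈ 13.5%

13.5%


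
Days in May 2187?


Month: May (month 5)
May has 31 days

31 days


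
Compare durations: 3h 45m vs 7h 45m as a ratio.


15:31 (0.48)

Duration 1: 225 minutes
Duration 2: 465 minutes
Ratio = 225:465
GCD = 15
Simplified = 15:31
As a decimal: 15/31 ≈ 0.48


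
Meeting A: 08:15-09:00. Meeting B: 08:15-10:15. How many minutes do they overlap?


45 minutes

Meeting A: 495-540 (in minutes from midnight)
Meeting B: 495-615
Overlap start = max(495, 495) = 495
Overlap end = min(540, 615) = 540
Overlap = max(0, 540 - 495) = 45 min


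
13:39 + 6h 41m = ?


20:20

Start: 819 minutes from midnight
Add: 401 minutes
Total: 1220 minutes
Hours: 1220 ÷ 60 = 20 remainder 20


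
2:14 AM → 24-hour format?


Input: 2:14 AM
AM hour stays: 2

02:14


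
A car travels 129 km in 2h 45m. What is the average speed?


46.9 km/h

Distance: 129 km
Time: 2h 45m = 165 min = 165/60 = 11/4 hours
Speed = 129 ÷ (11/4) = 129 × 4 / 11 = 516/11 ≈ 46.9 km/h


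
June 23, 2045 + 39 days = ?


Start: June 23, 2045
Add 39 days
June 23 → July 1: 30 - 23 + 1 = 8 days (39 - 8 = 31 left)
July 1 → August 1: 31 - 1 + 1 = 31 days (31 - 31 = 0 left)
Land exactly on August 1, 2045

August 1, 2045


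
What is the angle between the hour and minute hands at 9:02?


Hour hand = 9×30 + 2×0.5 = 271.0°
Minute hand = 2×6 = 12°
Difference = |271.0 - 12| = 259.0°
Since > 180°: 360 - 259.0 = 101.0°

101.0°


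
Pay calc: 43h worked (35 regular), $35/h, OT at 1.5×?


$1645.00

Regular: 35h × $35 = $1225.00
Overtime: 43 - 35 = 8h
OT pay: 8h × $35 × 1.5 = $420.00
Total = $1225.00 + $420.00 = $1645.00


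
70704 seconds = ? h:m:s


Hours: 70704 ÷ 3600 = 19 remainder 2304
Minutes: 2304 ÷ 60 = 38 remainder 24
Seconds: 24

19h 38m 24s


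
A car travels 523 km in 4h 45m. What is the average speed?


110.1 km/h

Distance: 523 km
Time: 4h 45m = 285 min = 285/60 = 19/4 hours
Speed = 523 ÷ (19/4) = 523 × 4 / 19 = 2092/19 ≈ 110.1 km/h


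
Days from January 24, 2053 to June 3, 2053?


130 days

From January 24, 2053 to June 3, 2053
Rest of January 2053: 31 - 24 = 7
Full months: February 2053 28, March 31, April 30, May 31
Days into June 2053: 3
Total = 7 + 28 + 31 + 30 + 31 + 3 = 130 days


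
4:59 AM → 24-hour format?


Input: 4:59 AM
AM hour stays: 4

04:59


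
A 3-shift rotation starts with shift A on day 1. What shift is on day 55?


Shifts: A, B, C
Start: A (index 0)
Day 55: (0 + 55 - 1) mod 3
= 54 mod 3
= 0
Index 0 → shift A

Shift A


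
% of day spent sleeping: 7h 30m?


Time: 450 minutes
Day: 1440 minutes
Percentage = (450/1440) × 100 ≈ 31.3%

31.3%


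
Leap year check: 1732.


Rules: divisible by 4 AND (not by 100 OR by 400)
1732 ÷ 4 = 433 exactly → divisible by 4
1732 ÷ 100 = 17 remainder 32 → not divisible by 100
Divisible by 4 but not by 100 → leap year

Yes


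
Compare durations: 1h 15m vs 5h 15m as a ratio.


5:21 (0.24)

Duration 1: 75 minutes
Duration 2: 315 minutes
Ratio = 75:315
GCD = 15
Simplified = 5:21
As a decimal: 5/21 ≈ 0.24


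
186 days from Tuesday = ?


Start: Tuesday (index 1)
(1 + 186) mod 7
= 187 mod 7
= 5
Index 5 → Saturday

Saturday


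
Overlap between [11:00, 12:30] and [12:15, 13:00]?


15 minutes

Meeting A: 660-750 (in minutes from midnight)
Meeting B: 735-780
Overlap start = max(660, 735) = 735
Overlap end = min(750, 780) = 750
Overlap = max(0, 750 - 735) = 15 min


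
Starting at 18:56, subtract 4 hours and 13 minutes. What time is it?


Start: 1136 minutes from midnight
Subtract: 253 minutes
Remaining: 1136 - 253 = 883
Hours: 14, Minutes: 43

14:43


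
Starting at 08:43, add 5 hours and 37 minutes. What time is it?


Start: 523 minutes from midnight
Add: 337 minutes
Total: 860 minutes
Hours: 860 ÷ 60 = 14 remainder 20

14:20


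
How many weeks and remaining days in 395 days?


56 weeks 3 days

Weeks: 395 ÷ 7 = 56 remainder 3


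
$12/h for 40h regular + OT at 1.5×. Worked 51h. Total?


$678.00

Regular: 40h × $12 = $480.00
Overtime: 51 - 40 = 11h
OT pay: 11h × $12 × 1.5 = $198.00
Total = $480.00 + $198.00 = $678.00


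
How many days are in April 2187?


Month: April (month 4)
April has 30 days

30 days


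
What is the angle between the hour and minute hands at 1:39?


175.5°

Hour hand = 1×30 + 39×0.5 = 49.5°
Minute hand = 39×6 = 234°
Difference = |49.5 - 234| = 184.5°
Since > 180°: 360 - 184.5 = 175.5°


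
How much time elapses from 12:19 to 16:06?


3h 47m

End time in minutes: 16×60 + 6 = 966
Start time in minutes: 12×60 + 19 = 739
Difference = 966 - 739 = 227 minutes
= 3 hours 47 minutes


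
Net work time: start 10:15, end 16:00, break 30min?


Total time = (16×60+0) - (10×60+15)
= 960 - 615 = 345 min
Minus break: 345 - 30 = 315 min
= 5h 15m

5h 15m (315 minutes)


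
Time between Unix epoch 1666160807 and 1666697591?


Difference = 1666697591 - 1666160807 = 536784 seconds
In hours: 536784 / 3600 ≈ 149.1
In days: 536784 / 86400 ≈ 6.21

536784 seconds (149.1 hours / 6.21 days)


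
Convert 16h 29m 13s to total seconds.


Hours: 16 × 3600 = 57600
Minutes: 29 × 60 = 1740
Seconds: 13
Total = 57600 + 1740 + 13 = 59353

59353 seconds


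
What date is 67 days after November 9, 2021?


January 15, 2022

Start: November 9, 2021
Add 67 days
November 9 → December 1: 30 - 9 + 1 = 22 days (67 - 22 = 45 left)
December 1 → January 1: 31 - 1 + 1 = 31 days (45 - 31 = 14 left)
January 1 + 14 = January 15, 2022


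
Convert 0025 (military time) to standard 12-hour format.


Hour: 0
0 → 12 AM (midnight)

12:25 AM


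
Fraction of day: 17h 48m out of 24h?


Total minutes: 17×60 + 48 = 1068
Day = 24×60 = 1440 minutes
Fraction = 1068/1440 ≈ 0.7417
As a percentage: 1068/1440 × 100 ≈ 74.17%

0.7417 (74.17%)


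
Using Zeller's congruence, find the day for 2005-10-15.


Saturday

Zeller's congruence:
q=15, m=10, k=5, j=20
h = (15 + ⌊13×11/5⌋ + 5 + ⌊5/4⌋ + ⌊20/4⌋ - 2×20) mod 7
= (15 + 28 + 5 + 1 + 5 - 40) mod 7
= 14 mod 7 = 0
h=0 → Saturday


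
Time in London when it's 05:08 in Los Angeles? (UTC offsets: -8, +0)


Time difference = UTC+0 - UTC-8 = +8 hours
New hour = (5 + 8) mod 24
= 13 mod 24 = 13
Minutes unchanged → 13:08

13:08


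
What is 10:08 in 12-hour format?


10:08 AM

Hour: 10
10 < 12 → AM


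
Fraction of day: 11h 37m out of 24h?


Total minutes: 11×60 + 37 = 697
Day = 24×60 = 1440 minutes
Fraction = 697/1440 ≈ 0.4840
As a percentage: 697/1440 × 100 ≈ 48.40%

0.4840 (48.40%)


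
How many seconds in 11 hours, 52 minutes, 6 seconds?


Hours: 11 × 3600 = 39600
Minutes: 52 × 60 = 3120
Seconds: 6
Total = 39600 + 3120 + 6 = 42726

42726 seconds


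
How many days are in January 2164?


Month: January (month 1)
January has 31 days

31 days


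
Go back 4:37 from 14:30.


Start: 870 minutes from midnight
Subtract: 277 minutes
Remaining: 870 - 277 = 593
Hours: 9, Minutes: 53

09:53


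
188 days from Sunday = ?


Start: Sunday (index 6)
(6 + 188) mod 7
= 194 mod 7
= 5
Index 5 → Saturday

Saturday


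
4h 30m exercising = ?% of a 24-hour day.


18.8%

Time: 270 minutes
Day: 1440 minutes
Percentage = (270/1440) × 100 ≈ 18.8%


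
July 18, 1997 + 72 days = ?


Start: July 18, 1997
Add 72 days
July 18 → August 1: 31 - 18 + 1 = 14 days (72 - 14 = 58 left)
August 1 → September 1: 31 - 1 + 1 = 31 days (58 - 31 = 27 left)
September 1 + 27 = September 28, 1997

September 28, 1997


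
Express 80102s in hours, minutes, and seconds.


Hours: 80102 ÷ 3600 = 22 remainder 902
Minutes: 902 ÷ 60 = 15 remainder 2
Seconds: 2

22h 15m 2s


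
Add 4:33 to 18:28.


Start: 1108 minutes from midnight
Add: 273 minutes
Total: 1381 minutes
Hours: 1381 ÷ 60 = 23 remainder 1

23:01


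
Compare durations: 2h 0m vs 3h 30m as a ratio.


4:7 (0.57)

Duration 1: 120 minutes
Duration 2: 210 minutes
Ratio = 120:210
GCD = 30
Simplified = 4:7
As a decimal: 4/7 ≈ 0.57


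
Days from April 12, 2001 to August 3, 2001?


From April 12, 2001 to August 3, 2001
Rest of April 2001: 30 - 12 = 18
Full months: May 31, June 30, July 31
Days into August 2001: 3
Total = 18 + 31 + 30 + 31 + 3 = 113 days

113 days


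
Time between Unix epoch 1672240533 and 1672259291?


Difference = 1672259291 - 1672240533 = 18758 seconds
In hours: 18758 / 3600 ≈ 5.2
In days: 18758 / 86400 ≈ 0.22

18758 seconds (5.2 hours / 0.22 days)


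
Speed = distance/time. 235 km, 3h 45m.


62.7 km/h

Distance: 235 km
Time: 3h 45m = 225 min = 225/60 = 15/4 hours
Speed = 235 ÷ (15/4) = 235 × 4 / 15 = 940/15 ≈ 62.7 km/h


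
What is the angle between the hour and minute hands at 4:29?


Hour hand = 4×30 + 29×0.5 = 134.5°
Minute hand = 29×6 = 174°
Difference = |134.5 - 174| = 39.5°

39.5°


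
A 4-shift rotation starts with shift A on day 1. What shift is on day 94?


Shifts: A, B, C, D
Start: A (index 0)
Day 94: (0 + 94 - 1) mod 4
= 93 mod 4
= 1
Index 1 → shift B

Shift B


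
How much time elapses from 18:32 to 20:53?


End time in minutes: 20×60 + 53 = 1253
Start time in minutes: 18×60 + 32 = 1112
Difference = 1253 - 1112 = 141 minutes
= 2 hours 21 minutes

2h 21m


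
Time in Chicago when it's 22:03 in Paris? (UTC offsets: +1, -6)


15:03

Time difference = UTC-6 - UTC+1 = -7 hours
New hour = (22 -7) mod 24
= 15 mod 24 = 15
Minutes unchanged → 15:03


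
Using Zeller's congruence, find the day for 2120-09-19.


Thursday

Zeller's congruence:
q=19, m=9, k=20, j=21
h = (19 + ⌊13×10/5⌋ + 20 + ⌊20/4⌋ + ⌊21/4⌋ - 2×21) mod 7
= (19 + 26 + 20 + 5 + 5 - 42) mod 7
= 33 mod 7 = 5
h=5 → Thursday


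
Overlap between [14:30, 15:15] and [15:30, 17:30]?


Meeting A: 870-915 (in minutes from midnight)
Meeting B: 930-1050
Overlap start = max(870, 930) = 930
Overlap end = min(915, 1050) = 915
Overlap = max(0, 915 - 930) = 0 min

0 minutes


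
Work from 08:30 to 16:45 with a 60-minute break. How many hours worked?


Total time = (16×60+45) - (8×60+30)
= 1005 - 510 = 495 min
Minus break: 495 - 60 = 435 min
= 7h 15m

7h 15m (435 minutes)


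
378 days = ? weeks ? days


54 weeks 0 days

Weeks: 378 ÷ 7 = 54 remainder 0


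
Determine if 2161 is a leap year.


No

Rules: divisible by 4 AND (not by 100 OR by 400)
2161 ÷ 4 = 540 remainder 1 → not divisible by 4
Not divisible by 4 → not a leap year


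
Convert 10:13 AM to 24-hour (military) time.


Input: 10:13 AM
AM hour stays: 10

10:13


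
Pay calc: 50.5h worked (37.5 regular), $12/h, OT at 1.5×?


$684.00

Regular: 37.5h × $12 = $450.00
Overtime: 50.5 - 37.5 = 13.0h
OT pay: 13.0h × $12 × 1.5 = $234.00
Total = $450.00 + $234.00 = $684.00


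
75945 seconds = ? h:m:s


Hours: 75945 ÷ 3600 = 21 remainder 345
Minutes: 345 ÷ 60 = 5 remainder 45
Seconds: 45

21h 5m 45s


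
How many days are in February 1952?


Month: February (month 2)
February: 28 or 29 (leap year)
1952 leap year? Yes

29 days


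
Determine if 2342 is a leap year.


No

Rules: divisible by 4 AND (not by 100 OR by 400)
2342 ÷ 4 = 585 remainder 2 → not divisible by 4
Not divisible by 4 → not a leap year


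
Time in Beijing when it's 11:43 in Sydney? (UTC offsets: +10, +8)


Time difference = UTC+8 - UTC+10 = -2 hours
New hour = (11 -2) mod 24
= 9 mod 24 = 9
Minutes unchanged → 09:43

09:43


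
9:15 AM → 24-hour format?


09:15

Input: 9:15 AM
AM hour stays: 9


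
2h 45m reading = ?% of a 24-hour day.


11.5%

Time: 165 minutes
Day: 1440 minutes
Percentage = (165/1440) × 100 ≈ 11.5%


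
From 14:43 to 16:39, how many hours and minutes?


End time in minutes: 16×60 + 39 = 999
Start time in minutes: 14×60 + 43 = 883
Difference = 999 - 883 = 116 minutes
= 1 hours 56 minutes

1h 56m


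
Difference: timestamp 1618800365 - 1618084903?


715462 seconds (198.7 hours / 8.28 days)

Difference = 1618800365 - 1618084903 = 715462 seconds
In hours: 715462 / 3600 ≈ 198.7
In days: 715462 / 86400 ≈ 8.28


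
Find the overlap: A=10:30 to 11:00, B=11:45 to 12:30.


0 minutes

Meeting A: 630-660 (in minutes from midnight)
Meeting B: 705-750
Overlap start = max(630, 705) = 705
Overlap end = min(660, 750) = 660
Overlap = max(0, 660 - 705) = 0 min


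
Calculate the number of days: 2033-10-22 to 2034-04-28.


From October 22, 2033 to April 28, 2034
Rest of October 2033: 31 - 22 = 9
Full months: November 30, December 31, January 31, February 2034 28, March 31
Days into April 2034: 28
Total = 9 + 30 + 31 + 31 + 28 + 31 + 28 = 188 days

188 days


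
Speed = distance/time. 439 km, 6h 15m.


Distance: 439 km
Time: 6h 15m = 375 min = 375/60 = 25/4 hours
Speed = 439 ÷ (25/4) = 439 × 4 / 25 = 1756/25 ≈ 70.2 km/h

70.2 km/h


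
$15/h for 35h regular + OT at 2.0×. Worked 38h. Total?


Regular: 35h × $15 = $525.00
Overtime: 38 - 35 = 3h
OT pay: 3h × $15 × 2.0 = $90.00
Total = $525.00 + $90.00 = $615.00

$615.00


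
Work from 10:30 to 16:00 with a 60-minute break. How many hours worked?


4h 30m (270 minutes)

Total time = (16×60+0) - (10×60+30)
= 960 - 630 = 330 min
Minus break: 330 - 60 = 270 min
= 4h 30m


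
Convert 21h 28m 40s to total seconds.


77320 seconds

Hours: 21 × 3600 = 75600
Minutes: 28 × 60 = 1680
Seconds: 40
Total = 75600 + 1680 + 40 = 77320


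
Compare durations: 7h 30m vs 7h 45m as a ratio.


Duration 1: 450 minutes
Duration 2: 465 minutes
Ratio = 450:465
GCD = 15
Simplified = 30:31
As a decimal: 30/31 ≈ 0.97

30:31 (0.97)


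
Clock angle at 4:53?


171.5°

Hour hand = 4×30 + 53×0.5 = 146.5°
Minute hand = 53×6 = 318°
Difference = |146.5 - 318| = 171.5°


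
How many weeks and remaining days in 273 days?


Weeks: 273 ÷ 7 = 39 remainder 0

39 weeks 0 days


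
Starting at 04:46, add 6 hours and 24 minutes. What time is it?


Start: 286 minutes from midnight
Add: 384 minutes
Total: 670 minutes
Hours: 670 ÷ 60 = 11 remainder 10

11:10


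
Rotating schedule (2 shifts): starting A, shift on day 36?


Shift B

Shifts: A, B
Start: A (index 0)
Day 36: (0 + 36 - 1) mod 2
= 35 mod 2
= 1
Index 1 → shift B


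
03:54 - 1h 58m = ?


Start: 234 minutes from midnight
Subtract: 118 minutes
Remaining: 234 - 118 = 116
Hours: 1, Minutes: 56

01:56


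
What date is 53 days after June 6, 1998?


Start: June 6, 1998
Add 53 days
June 6 → July 1: 30 - 6 + 1 = 25 days (53 - 25 = 28 left)
July 1 + 28 = July 29, 1998

July 29, 1998


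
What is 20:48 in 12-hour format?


Hour: 20
20 - 12 = 8 → PM

8:48 PM


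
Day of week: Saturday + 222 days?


Thursday

Start: Saturday (index 5)
(5 + 222) mod 7
= 227 mod 7
= 3
Index 3 → Thursday


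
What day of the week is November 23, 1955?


Wednesday

Zeller's congruence:
q=23, m=11, k=55, j=19
h = (23 + ⌊13×12/5⌋ + 55 + ⌊55/4⌋ + ⌊19/4⌋ - 2×19) mod 7
= (23 + 31 + 55 + 13 + 4 - 38) mod 7
= 88 mod 7 = 4
h=4 → Wednesday


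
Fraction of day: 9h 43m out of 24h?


0.4049 (40.49%)

Total minutes: 9×60 + 43 = 583
Day = 24×60 = 1440 minutes
Fraction = 583/1440 ≈ 0.4049
As a percentage: 583/1440 × 100 ≈ 40.49%


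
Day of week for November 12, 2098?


Zeller's congruence:
q=12, m=11, k=98, j=20
h = (12 + ⌊13×12/5⌋ + 98 + ⌊98/4⌋ + ⌊20/4⌋ - 2×20) mod 7
= (12 + 31 + 98 + 24 + 5 - 40) mod 7
= 130 mod 7 = 4
h=4 → Wednesday

Wednesday


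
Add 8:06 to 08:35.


16:41

Start: 515 minutes from midnight
Add: 486 minutes
Total: 1001 minutes
Hours: 1001 ÷ 60 = 16 remainder 41


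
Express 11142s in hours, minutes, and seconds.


3h 5m 42s

Hours: 11142 ÷ 3600 = 3 remainder 342
Minutes: 342 ÷ 60 = 5 remainder 42
Seconds: 42


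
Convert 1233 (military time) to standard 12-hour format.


Hour: 12
12 → 12 PM (noon)

12:33 PM


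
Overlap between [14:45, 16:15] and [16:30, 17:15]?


Meeting A: 885-975 (in minutes from midnight)
Meeting B: 990-1035
Overlap start = max(885, 990) = 990
Overlap end = min(975, 1035) = 975
Overlap = max(0, 975 - 990) = 0 min

0 minutes


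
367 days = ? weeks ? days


Weeks: 367 ÷ 7 = 52 remainder 3

52 weeks 3 days


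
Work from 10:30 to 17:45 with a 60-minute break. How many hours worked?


6h 15m (375 minutes)

Total time = (17×60+45) - (10×60+30)
= 1065 - 630 = 435 min
Minus break: 435 - 60 = 375 min
= 6h 15m


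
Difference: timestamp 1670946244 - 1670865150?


Difference = 1670946244 - 1670865150 = 81094 seconds
In hours: 81094 / 3600 ≈ 22.5
In days: 81094 / 86400 ≈ 0.94

81094 seconds (22.5 hours / 0.94 days)


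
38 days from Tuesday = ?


Start: Tuesday (index 1)
(1 + 38) mod 7
= 39 mod 7
= 4
Index 4 → Friday

Friday


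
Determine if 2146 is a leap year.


No

Rules: divisible by 4 AND (not by 100 OR by 400)
2146 ÷ 4 = 536 remainder 2 → not divisible by 4
Not divisible by 4 → not a leap year


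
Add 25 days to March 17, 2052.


April 11, 2052

Start: March 17, 2052
Add 25 days
March 17 → April 1: 31 - 17 + 1 = 15 days (25 - 15 = 10 left)
April 1 + 10 = April 11, 2052


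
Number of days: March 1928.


31 days

Month: March (month 3)
March has 31 days


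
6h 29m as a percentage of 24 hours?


Total minutes: 6×60 + 29 = 389
Day = 24×60 = 1440 minutes
Fraction = 389/1440 ≈ 0.2701
As a percentage: 389/1440 × 100 ≈ 27.01%

0.2701 (27.01%)


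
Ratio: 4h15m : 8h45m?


17:35 (0.49)

Duration 1: 255 minutes
Duration 2: 525 minutes
Ratio = 255:525
GCD = 15
Simplified = 17:35
As a decimal: 17/35 ≈ 0.49


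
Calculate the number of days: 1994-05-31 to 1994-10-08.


130 days

From May 31, 1994 to October 8, 1994
Rest of May 1994: 31 - 31 = 0
Full months: June 30, July 31, August 31, September 30
Days into October 1994: 8
Total = 0 + 30 + 31 + 31 + 30 + 8 = 130 days
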